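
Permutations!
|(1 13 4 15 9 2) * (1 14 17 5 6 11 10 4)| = |(1 13)(2 14 17 5 6 11 10 4 15 9)| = 10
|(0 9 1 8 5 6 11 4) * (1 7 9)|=14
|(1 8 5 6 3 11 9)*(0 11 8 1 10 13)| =|(0 11 9 10 13)(3 8 5 6)| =20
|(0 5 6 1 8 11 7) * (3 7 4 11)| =|(0 5 6 1 8 3 7)(4 11)| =14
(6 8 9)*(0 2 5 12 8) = (0 2 5 12 8 9 6) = [2, 1, 5, 3, 4, 12, 0, 7, 9, 6, 10, 11, 8]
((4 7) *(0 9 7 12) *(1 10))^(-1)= (0 12 4 7 9)(1 10)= ((0 9 7 4 12)(1 10))^(-1)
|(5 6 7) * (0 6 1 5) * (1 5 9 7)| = 5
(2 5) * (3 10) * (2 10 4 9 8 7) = (2 5 10 3 4 9 8 7) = [0, 1, 5, 4, 9, 10, 6, 2, 7, 8, 3]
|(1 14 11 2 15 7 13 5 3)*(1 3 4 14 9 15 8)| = 11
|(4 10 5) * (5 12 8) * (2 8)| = 6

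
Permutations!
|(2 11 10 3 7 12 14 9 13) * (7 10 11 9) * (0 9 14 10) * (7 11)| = 10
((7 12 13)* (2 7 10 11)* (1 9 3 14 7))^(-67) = (1 14 13 2 3 12 11 9 7 10)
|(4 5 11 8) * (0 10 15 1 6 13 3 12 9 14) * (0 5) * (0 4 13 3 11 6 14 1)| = 21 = |(0 10 15)(1 14 5 6 3 12 9)(8 13 11)|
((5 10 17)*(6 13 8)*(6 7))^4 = (5 10 17)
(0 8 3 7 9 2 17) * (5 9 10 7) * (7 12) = (0 8 3 5 9 2 17)(7 10 12) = [8, 1, 17, 5, 4, 9, 6, 10, 3, 2, 12, 11, 7, 13, 14, 15, 16, 0]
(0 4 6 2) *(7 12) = (0 4 6 2)(7 12) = [4, 1, 0, 3, 6, 5, 2, 12, 8, 9, 10, 11, 7]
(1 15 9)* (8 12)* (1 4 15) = (4 15 9)(8 12) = [0, 1, 2, 3, 15, 5, 6, 7, 12, 4, 10, 11, 8, 13, 14, 9]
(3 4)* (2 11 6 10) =[0, 1, 11, 4, 3, 5, 10, 7, 8, 9, 2, 6] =(2 11 6 10)(3 4)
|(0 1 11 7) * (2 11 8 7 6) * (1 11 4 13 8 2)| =9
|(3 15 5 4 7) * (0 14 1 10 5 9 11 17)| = |(0 14 1 10 5 4 7 3 15 9 11 17)| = 12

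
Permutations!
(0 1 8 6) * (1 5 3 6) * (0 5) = (1 8)(3 6 5) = [0, 8, 2, 6, 4, 3, 5, 7, 1]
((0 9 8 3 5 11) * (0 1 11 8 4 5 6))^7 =((0 9 4 5 8 3 6)(1 11))^7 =(1 11)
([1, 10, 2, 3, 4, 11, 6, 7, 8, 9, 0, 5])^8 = (11)(0 10 1)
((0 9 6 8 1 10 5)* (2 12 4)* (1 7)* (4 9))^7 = ((0 4 2 12 9 6 8 7 1 10 5))^7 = (0 7 12 5 8 2 10 6 4 1 9)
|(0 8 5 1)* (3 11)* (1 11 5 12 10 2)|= 6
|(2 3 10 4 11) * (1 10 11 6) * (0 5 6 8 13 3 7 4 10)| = 28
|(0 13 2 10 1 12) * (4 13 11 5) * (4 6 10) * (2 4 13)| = 21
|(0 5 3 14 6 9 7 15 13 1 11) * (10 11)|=12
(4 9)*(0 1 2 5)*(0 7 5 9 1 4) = (0 4 1 2 9)(5 7) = [4, 2, 9, 3, 1, 7, 6, 5, 8, 0]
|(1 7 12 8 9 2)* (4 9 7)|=|(1 4 9 2)(7 12 8)|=12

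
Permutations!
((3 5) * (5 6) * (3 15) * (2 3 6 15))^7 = (2 15 5 3 6)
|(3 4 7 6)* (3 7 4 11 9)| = 6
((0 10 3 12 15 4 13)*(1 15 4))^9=((0 10 3 12 4 13)(1 15))^9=(0 12)(1 15)(3 13)(4 10)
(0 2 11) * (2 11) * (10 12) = (0 11)(10 12) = [11, 1, 2, 3, 4, 5, 6, 7, 8, 9, 12, 0, 10]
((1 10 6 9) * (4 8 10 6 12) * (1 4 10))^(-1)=(1 8 4 9 6)(10 12)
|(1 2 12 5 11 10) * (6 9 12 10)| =15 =|(1 2 10)(5 11 6 9 12)|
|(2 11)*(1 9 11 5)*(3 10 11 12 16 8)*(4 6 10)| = 12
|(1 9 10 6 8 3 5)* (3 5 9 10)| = |(1 10 6 8 5)(3 9)| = 10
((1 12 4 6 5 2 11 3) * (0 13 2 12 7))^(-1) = (0 7 1 3 11 2 13)(4 12 5 6)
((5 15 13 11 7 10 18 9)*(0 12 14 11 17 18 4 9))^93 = ((0 12 14 11 7 10 4 9 5 15 13 17 18))^93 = (0 14 7 4 5 13 18 12 11 10 9 15 17)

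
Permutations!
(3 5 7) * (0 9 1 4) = (0 9 1 4)(3 5 7) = [9, 4, 2, 5, 0, 7, 6, 3, 8, 1]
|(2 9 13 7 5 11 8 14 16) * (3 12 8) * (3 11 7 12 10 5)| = 28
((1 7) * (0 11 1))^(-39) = ((0 11 1 7))^(-39) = (0 11 1 7)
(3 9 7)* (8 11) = (3 9 7)(8 11) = [0, 1, 2, 9, 4, 5, 6, 3, 11, 7, 10, 8]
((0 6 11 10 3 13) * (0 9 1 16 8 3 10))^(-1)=(0 11 6)(1 9 13 3 8 16)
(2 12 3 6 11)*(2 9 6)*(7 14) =(2 12 3)(6 11 9)(7 14) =[0, 1, 12, 2, 4, 5, 11, 14, 8, 6, 10, 9, 3, 13, 7]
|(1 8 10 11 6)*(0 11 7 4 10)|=|(0 11 6 1 8)(4 10 7)|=15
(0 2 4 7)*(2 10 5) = (0 10 5 2 4 7) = [10, 1, 4, 3, 7, 2, 6, 0, 8, 9, 5]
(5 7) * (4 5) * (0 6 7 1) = (0 6 7 4 5 1) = [6, 0, 2, 3, 5, 1, 7, 4]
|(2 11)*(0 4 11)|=4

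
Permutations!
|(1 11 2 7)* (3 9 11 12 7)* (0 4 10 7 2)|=10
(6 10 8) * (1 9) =(1 9)(6 10 8) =[0, 9, 2, 3, 4, 5, 10, 7, 6, 1, 8]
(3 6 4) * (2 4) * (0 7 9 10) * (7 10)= (0 10)(2 4 3 6)(7 9)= [10, 1, 4, 6, 3, 5, 2, 9, 8, 7, 0]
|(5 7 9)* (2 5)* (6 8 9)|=|(2 5 7 6 8 9)|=6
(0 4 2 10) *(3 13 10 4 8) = (0 8 3 13 10)(2 4) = [8, 1, 4, 13, 2, 5, 6, 7, 3, 9, 0, 11, 12, 10]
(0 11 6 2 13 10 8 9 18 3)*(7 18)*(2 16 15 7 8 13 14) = (0 11 6 16 15 7 18 3)(2 14)(8 9)(10 13) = [11, 1, 14, 0, 4, 5, 16, 18, 9, 8, 13, 6, 12, 10, 2, 7, 15, 17, 3]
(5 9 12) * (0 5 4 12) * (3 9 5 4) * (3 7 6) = [4, 1, 2, 9, 12, 5, 3, 6, 8, 0, 10, 11, 7] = (0 4 12 7 6 3 9)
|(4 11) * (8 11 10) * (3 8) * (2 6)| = 10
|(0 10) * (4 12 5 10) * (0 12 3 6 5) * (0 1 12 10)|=10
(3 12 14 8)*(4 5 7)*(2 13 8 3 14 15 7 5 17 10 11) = (2 13 8 14 3 12 15 7 4 17 10 11) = [0, 1, 13, 12, 17, 5, 6, 4, 14, 9, 11, 2, 15, 8, 3, 7, 16, 10]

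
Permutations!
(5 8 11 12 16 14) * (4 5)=(4 5 8 11 12 16 14)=[0, 1, 2, 3, 5, 8, 6, 7, 11, 9, 10, 12, 16, 13, 4, 15, 14]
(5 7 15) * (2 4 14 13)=(2 4 14 13)(5 7 15)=[0, 1, 4, 3, 14, 7, 6, 15, 8, 9, 10, 11, 12, 2, 13, 5]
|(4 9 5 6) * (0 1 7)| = 12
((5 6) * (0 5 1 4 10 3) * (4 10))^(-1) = ((0 5 6 1 10 3))^(-1) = (0 3 10 1 6 5)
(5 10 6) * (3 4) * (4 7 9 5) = (3 7 9 5 10 6 4) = [0, 1, 2, 7, 3, 10, 4, 9, 8, 5, 6]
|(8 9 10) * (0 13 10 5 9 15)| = 10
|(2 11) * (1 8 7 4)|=4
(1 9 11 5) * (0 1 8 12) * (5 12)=(0 1 9 11 12)(5 8)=[1, 9, 2, 3, 4, 8, 6, 7, 5, 11, 10, 12, 0]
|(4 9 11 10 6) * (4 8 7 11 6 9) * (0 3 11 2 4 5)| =11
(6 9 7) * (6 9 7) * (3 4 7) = [0, 1, 2, 4, 7, 5, 3, 9, 8, 6] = (3 4 7 9 6)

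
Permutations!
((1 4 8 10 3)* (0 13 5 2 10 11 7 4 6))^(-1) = (0 6 1 3 10 2 5 13)(4 7 11 8)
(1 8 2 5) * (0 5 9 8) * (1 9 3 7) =(0 5 9 8 2 3 7 1) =[5, 0, 3, 7, 4, 9, 6, 1, 2, 8]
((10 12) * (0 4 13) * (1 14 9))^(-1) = (0 13 4)(1 9 14)(10 12)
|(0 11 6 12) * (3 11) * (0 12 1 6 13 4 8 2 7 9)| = |(0 3 11 13 4 8 2 7 9)(1 6)| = 18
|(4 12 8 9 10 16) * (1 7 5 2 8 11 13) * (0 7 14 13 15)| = 12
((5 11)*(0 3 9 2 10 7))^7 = ((0 3 9 2 10 7)(5 11))^7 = (0 3 9 2 10 7)(5 11)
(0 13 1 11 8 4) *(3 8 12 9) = (0 13 1 11 12 9 3 8 4) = [13, 11, 2, 8, 0, 5, 6, 7, 4, 3, 10, 12, 9, 1]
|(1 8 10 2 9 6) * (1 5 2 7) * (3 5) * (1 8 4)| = |(1 4)(2 9 6 3 5)(7 8 10)| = 30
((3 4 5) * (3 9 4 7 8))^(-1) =(3 8 7)(4 9 5)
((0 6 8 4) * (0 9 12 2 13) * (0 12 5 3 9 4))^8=((0 6 8)(2 13 12)(3 9 5))^8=(0 8 6)(2 12 13)(3 5 9)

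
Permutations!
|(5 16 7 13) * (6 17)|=4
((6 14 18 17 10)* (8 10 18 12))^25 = (17 18)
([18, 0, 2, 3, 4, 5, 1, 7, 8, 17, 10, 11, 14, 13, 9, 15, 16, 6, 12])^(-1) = (0 1 6 17 9 14 12 18)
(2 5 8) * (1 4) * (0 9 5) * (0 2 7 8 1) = [9, 4, 2, 3, 0, 1, 6, 8, 7, 5] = (0 9 5 1 4)(7 8)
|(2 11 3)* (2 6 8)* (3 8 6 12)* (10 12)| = 3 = |(2 11 8)(3 10 12)|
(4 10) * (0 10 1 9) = [10, 9, 2, 3, 1, 5, 6, 7, 8, 0, 4] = (0 10 4 1 9)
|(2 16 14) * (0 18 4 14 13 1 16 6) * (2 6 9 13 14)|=|(0 18 4 2 9 13 1 16 14 6)|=10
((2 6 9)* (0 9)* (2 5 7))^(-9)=(0 7)(2 9)(5 6)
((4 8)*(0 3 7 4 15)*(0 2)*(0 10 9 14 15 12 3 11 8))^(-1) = (0 4 7 3 12 8 11)(2 15 14 9 10)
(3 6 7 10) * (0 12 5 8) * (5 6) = (0 12 6 7 10 3 5 8) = [12, 1, 2, 5, 4, 8, 7, 10, 0, 9, 3, 11, 6]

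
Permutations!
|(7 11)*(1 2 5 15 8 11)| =7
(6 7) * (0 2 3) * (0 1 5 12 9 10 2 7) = (0 7 6)(1 5 12 9 10 2 3) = [7, 5, 3, 1, 4, 12, 0, 6, 8, 10, 2, 11, 9]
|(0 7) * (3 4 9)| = |(0 7)(3 4 9)| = 6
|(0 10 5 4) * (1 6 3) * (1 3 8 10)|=7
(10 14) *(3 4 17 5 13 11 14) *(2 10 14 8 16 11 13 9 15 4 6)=[0, 1, 10, 6, 17, 9, 2, 7, 16, 15, 3, 8, 12, 13, 14, 4, 11, 5]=(2 10 3 6)(4 17 5 9 15)(8 16 11)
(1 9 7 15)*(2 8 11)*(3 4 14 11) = (1 9 7 15)(2 8 3 4 14 11) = [0, 9, 8, 4, 14, 5, 6, 15, 3, 7, 10, 2, 12, 13, 11, 1]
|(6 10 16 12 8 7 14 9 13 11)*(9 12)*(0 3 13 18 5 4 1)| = |(0 3 13 11 6 10 16 9 18 5 4 1)(7 14 12 8)| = 12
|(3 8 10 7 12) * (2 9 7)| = |(2 9 7 12 3 8 10)| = 7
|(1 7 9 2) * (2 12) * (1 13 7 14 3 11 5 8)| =30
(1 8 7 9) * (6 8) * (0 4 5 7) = (0 4 5 7 9 1 6 8) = [4, 6, 2, 3, 5, 7, 8, 9, 0, 1]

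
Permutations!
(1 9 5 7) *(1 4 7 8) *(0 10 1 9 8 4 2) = (0 10 1 8 9 5 4 7 2) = [10, 8, 0, 3, 7, 4, 6, 2, 9, 5, 1]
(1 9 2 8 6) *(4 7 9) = (1 4 7 9 2 8 6) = [0, 4, 8, 3, 7, 5, 1, 9, 6, 2]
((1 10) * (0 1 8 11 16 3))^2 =(0 10 11 3 1 8 16) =((0 1 10 8 11 16 3))^2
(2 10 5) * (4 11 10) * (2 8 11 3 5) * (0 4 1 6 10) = (0 4 3 5 8 11)(1 6 10 2) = [4, 6, 1, 5, 3, 8, 10, 7, 11, 9, 2, 0]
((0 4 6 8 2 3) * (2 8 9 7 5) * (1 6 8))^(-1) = ((0 4 8 1 6 9 7 5 2 3))^(-1) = (0 3 2 5 7 9 6 1 8 4)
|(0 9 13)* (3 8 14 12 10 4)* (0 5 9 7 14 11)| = 9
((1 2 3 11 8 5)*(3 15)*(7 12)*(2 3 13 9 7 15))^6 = (1 3 11 8 5)(7 12 15 13 9)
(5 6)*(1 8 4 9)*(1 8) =[0, 1, 2, 3, 9, 6, 5, 7, 4, 8] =(4 9 8)(5 6)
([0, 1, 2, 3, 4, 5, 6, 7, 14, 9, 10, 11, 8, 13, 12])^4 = [0, 1, 2, 3, 4, 5, 6, 7, 14, 9, 10, 11, 8, 13, 12]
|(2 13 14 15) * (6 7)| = 4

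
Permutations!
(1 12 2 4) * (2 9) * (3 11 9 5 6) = (1 12 5 6 3 11 9 2 4) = [0, 12, 4, 11, 1, 6, 3, 7, 8, 2, 10, 9, 5]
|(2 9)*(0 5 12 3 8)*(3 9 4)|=8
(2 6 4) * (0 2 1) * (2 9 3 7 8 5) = [9, 0, 6, 7, 1, 2, 4, 8, 5, 3] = (0 9 3 7 8 5 2 6 4 1)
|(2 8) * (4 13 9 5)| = 4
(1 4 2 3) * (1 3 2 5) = [0, 4, 2, 3, 5, 1] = (1 4 5)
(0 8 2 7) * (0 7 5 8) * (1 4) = (1 4)(2 5 8) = [0, 4, 5, 3, 1, 8, 6, 7, 2]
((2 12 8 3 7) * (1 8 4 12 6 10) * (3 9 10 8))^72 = ((1 3 7 2 6 8 9 10)(4 12))^72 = (12)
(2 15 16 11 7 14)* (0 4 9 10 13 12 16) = (0 4 9 10 13 12 16 11 7 14 2 15) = [4, 1, 15, 3, 9, 5, 6, 14, 8, 10, 13, 7, 16, 12, 2, 0, 11]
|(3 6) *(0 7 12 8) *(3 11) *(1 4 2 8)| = 21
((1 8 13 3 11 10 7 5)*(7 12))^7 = ((1 8 13 3 11 10 12 7 5))^7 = (1 7 10 3 8 5 12 11 13)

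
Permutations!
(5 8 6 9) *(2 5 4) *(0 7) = (0 7)(2 5 8 6 9 4) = [7, 1, 5, 3, 2, 8, 9, 0, 6, 4]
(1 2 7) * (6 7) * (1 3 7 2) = [0, 1, 6, 7, 4, 5, 2, 3] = (2 6)(3 7)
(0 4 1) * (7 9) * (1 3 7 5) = [4, 0, 2, 7, 3, 1, 6, 9, 8, 5] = (0 4 3 7 9 5 1)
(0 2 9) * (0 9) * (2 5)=(9)(0 5 2)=[5, 1, 0, 3, 4, 2, 6, 7, 8, 9]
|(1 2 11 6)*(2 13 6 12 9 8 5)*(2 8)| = 12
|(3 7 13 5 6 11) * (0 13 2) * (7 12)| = |(0 13 5 6 11 3 12 7 2)| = 9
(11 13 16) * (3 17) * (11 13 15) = (3 17)(11 15)(13 16) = [0, 1, 2, 17, 4, 5, 6, 7, 8, 9, 10, 15, 12, 16, 14, 11, 13, 3]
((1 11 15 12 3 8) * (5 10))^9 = ((1 11 15 12 3 8)(5 10))^9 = (1 12)(3 11)(5 10)(8 15)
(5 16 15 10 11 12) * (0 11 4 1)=[11, 0, 2, 3, 1, 16, 6, 7, 8, 9, 4, 12, 5, 13, 14, 10, 15]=(0 11 12 5 16 15 10 4 1)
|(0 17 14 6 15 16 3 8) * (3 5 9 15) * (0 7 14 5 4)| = 35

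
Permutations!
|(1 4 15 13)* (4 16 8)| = 6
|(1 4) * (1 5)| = 3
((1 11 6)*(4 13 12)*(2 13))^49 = (1 11 6)(2 13 12 4)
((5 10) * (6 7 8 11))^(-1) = (5 10)(6 11 8 7)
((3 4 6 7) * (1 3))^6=((1 3 4 6 7))^6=(1 3 4 6 7)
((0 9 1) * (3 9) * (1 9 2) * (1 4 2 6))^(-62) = ((9)(0 3 6 1)(2 4))^(-62) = (9)(0 6)(1 3)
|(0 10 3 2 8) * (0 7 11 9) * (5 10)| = |(0 5 10 3 2 8 7 11 9)| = 9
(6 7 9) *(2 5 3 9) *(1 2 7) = [0, 2, 5, 9, 4, 3, 1, 7, 8, 6] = (1 2 5 3 9 6)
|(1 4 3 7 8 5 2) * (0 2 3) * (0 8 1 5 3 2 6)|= 10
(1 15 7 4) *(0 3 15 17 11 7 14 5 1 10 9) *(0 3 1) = (0 1 17 11 7 4 10 9 3 15 14 5) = [1, 17, 2, 15, 10, 0, 6, 4, 8, 3, 9, 7, 12, 13, 5, 14, 16, 11]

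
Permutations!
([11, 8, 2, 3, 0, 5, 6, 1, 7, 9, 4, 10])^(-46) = (0 10)(1 7 8)(4 11)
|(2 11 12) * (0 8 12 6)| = 6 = |(0 8 12 2 11 6)|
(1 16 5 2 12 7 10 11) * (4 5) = (1 16 4 5 2 12 7 10 11) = [0, 16, 12, 3, 5, 2, 6, 10, 8, 9, 11, 1, 7, 13, 14, 15, 4]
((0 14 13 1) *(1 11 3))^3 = ((0 14 13 11 3 1))^3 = (0 11)(1 13)(3 14)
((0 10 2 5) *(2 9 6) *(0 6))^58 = (0 10 9)(2 5 6)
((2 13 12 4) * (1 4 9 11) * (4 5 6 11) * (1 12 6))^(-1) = ((1 5)(2 13 6 11 12 9 4))^(-1) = (1 5)(2 4 9 12 11 6 13)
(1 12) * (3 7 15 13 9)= (1 12)(3 7 15 13 9)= [0, 12, 2, 7, 4, 5, 6, 15, 8, 3, 10, 11, 1, 9, 14, 13]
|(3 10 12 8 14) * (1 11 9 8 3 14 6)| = 15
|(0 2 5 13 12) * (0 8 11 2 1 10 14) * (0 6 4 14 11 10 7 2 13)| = 15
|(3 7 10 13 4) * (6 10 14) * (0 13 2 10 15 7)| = 4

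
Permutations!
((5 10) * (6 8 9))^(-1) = ((5 10)(6 8 9))^(-1) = (5 10)(6 9 8)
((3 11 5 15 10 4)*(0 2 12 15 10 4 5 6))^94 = (0 11 4 12)(2 6 3 15)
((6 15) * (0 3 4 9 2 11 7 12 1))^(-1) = (0 1 12 7 11 2 9 4 3)(6 15)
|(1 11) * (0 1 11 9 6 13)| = |(0 1 9 6 13)| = 5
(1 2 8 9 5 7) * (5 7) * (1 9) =[0, 2, 8, 3, 4, 5, 6, 9, 1, 7] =(1 2 8)(7 9)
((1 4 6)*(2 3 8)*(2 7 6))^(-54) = (1 2 8 6 4 3 7)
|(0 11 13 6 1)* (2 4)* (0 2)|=7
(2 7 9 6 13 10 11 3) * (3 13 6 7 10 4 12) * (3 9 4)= [0, 1, 10, 2, 12, 5, 6, 4, 8, 7, 11, 13, 9, 3]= (2 10 11 13 3)(4 12 9 7)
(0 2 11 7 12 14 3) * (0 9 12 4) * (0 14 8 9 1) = (0 2 11 7 4 14 3 1)(8 9 12) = [2, 0, 11, 1, 14, 5, 6, 4, 9, 12, 10, 7, 8, 13, 3]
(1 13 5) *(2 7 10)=(1 13 5)(2 7 10)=[0, 13, 7, 3, 4, 1, 6, 10, 8, 9, 2, 11, 12, 5]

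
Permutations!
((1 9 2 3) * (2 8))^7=((1 9 8 2 3))^7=(1 8 3 9 2)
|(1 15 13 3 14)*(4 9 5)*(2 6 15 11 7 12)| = 30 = |(1 11 7 12 2 6 15 13 3 14)(4 9 5)|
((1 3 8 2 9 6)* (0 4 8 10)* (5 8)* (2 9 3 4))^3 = (0 10 3 2)(1 8)(4 9)(5 6)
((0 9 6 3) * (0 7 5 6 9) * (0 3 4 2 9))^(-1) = (0 9 2 4 6 5 7 3)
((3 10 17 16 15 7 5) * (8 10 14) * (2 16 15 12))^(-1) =(2 12 16)(3 5 7 15 17 10 8 14) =((2 16 12)(3 14 8 10 17 15 7 5))^(-1)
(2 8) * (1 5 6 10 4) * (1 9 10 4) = (1 5 6 4 9 10)(2 8) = [0, 5, 8, 3, 9, 6, 4, 7, 2, 10, 1]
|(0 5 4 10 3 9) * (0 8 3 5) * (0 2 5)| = 15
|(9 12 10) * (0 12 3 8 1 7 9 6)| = |(0 12 10 6)(1 7 9 3 8)| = 20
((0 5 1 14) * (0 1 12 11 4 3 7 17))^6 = (0 7 4 12)(3 11 5 17)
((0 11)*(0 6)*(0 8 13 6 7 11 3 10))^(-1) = (0 10 3)(6 13 8)(7 11)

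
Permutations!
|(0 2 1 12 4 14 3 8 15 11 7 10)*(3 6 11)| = |(0 2 1 12 4 14 6 11 7 10)(3 8 15)| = 30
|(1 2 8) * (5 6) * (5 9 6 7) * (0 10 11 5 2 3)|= |(0 10 11 5 7 2 8 1 3)(6 9)|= 18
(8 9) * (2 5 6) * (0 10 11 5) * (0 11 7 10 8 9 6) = [8, 1, 11, 3, 4, 0, 2, 10, 6, 9, 7, 5] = (0 8 6 2 11 5)(7 10)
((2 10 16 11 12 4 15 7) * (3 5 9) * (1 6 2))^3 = (1 10 12 7 2 11 15 6 16 4)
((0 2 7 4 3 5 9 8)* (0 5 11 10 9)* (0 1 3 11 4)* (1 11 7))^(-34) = (0 1 4)(2 3 7)(5 11 10 9 8) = ((0 2 1 3 4 7)(5 11 10 9 8))^(-34)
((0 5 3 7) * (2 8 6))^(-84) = (8)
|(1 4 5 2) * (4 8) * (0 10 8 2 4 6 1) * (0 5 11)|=|(0 10 8 6 1 2 5 4 11)|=9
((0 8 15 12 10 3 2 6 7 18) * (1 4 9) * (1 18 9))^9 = (0 9 6 3 12 8 18 7 2 10 15)(1 4)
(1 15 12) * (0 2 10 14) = (0 2 10 14)(1 15 12) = [2, 15, 10, 3, 4, 5, 6, 7, 8, 9, 14, 11, 1, 13, 0, 12]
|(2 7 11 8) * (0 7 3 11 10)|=12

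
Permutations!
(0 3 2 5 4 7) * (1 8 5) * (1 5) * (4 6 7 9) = (0 3 2 5 6 7)(1 8)(4 9) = [3, 8, 5, 2, 9, 6, 7, 0, 1, 4]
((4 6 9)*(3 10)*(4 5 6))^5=(3 10)(5 9 6)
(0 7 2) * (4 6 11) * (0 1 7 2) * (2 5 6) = (0 5 6 11 4 2 1 7) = [5, 7, 1, 3, 2, 6, 11, 0, 8, 9, 10, 4]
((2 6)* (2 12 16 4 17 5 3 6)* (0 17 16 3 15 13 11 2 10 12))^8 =((0 17 5 15 13 11 2 10 12 3 6)(4 16))^8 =(0 12 11 5 6 10 13 17 3 2 15)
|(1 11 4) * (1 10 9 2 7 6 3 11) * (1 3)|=9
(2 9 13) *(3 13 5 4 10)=(2 9 5 4 10 3 13)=[0, 1, 9, 13, 10, 4, 6, 7, 8, 5, 3, 11, 12, 2]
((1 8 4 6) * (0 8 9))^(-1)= (0 9 1 6 4 8)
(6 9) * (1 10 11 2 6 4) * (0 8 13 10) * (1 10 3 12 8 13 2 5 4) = [13, 0, 6, 12, 10, 4, 9, 7, 2, 1, 11, 5, 8, 3] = (0 13 3 12 8 2 6 9 1)(4 10 11 5)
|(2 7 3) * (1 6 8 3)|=6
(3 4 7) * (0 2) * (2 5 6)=[5, 1, 0, 4, 7, 6, 2, 3]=(0 5 6 2)(3 4 7)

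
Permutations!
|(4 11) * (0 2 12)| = |(0 2 12)(4 11)| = 6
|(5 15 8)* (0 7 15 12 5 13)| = |(0 7 15 8 13)(5 12)| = 10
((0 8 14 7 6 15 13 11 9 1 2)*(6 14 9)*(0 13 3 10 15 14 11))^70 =((0 8 9 1 2 13)(3 10 15)(6 14 7 11))^70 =(0 2 9)(1 8 13)(3 10 15)(6 7)(11 14)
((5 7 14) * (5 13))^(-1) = (5 13 14 7)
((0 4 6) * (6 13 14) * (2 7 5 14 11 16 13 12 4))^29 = (0 6 14 5 7 2)(4 12)(11 13 16) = ((0 2 7 5 14 6)(4 12)(11 16 13))^29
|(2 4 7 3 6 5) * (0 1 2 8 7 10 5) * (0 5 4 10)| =5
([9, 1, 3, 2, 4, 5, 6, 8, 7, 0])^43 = [9, 1, 3, 2, 4, 5, 6, 8, 7, 0]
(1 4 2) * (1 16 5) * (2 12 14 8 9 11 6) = (1 4 12 14 8 9 11 6 2 16 5) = [0, 4, 16, 3, 12, 1, 2, 7, 9, 11, 10, 6, 14, 13, 8, 15, 5]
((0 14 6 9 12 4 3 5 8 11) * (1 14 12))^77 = (1 14 6 9) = ((0 12 4 3 5 8 11)(1 14 6 9))^77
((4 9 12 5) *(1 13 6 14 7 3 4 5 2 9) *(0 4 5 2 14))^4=(0 6 13 1 4)(2 7 9 3 12 5 14)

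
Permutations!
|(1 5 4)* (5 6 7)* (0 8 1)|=7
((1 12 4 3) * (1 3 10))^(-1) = (1 10 4 12)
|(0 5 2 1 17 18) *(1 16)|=|(0 5 2 16 1 17 18)|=7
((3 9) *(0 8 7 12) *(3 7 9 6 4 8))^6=(0 7 8 6)(3 12 9 4)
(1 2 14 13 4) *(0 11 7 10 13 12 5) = [11, 2, 14, 3, 1, 0, 6, 10, 8, 9, 13, 7, 5, 4, 12] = (0 11 7 10 13 4 1 2 14 12 5)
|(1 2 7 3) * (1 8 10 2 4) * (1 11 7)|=|(1 4 11 7 3 8 10 2)|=8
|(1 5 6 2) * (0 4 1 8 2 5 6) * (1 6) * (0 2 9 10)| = 8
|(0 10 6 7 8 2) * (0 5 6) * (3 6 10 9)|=|(0 9 3 6 7 8 2 5 10)|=9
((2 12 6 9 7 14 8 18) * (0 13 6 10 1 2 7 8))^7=(0 14 7 18 8 9 6 13)(1 10 12 2)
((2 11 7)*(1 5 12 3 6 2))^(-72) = (12)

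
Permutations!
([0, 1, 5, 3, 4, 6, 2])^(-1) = [0, 1, 6, 3, 4, 2, 5]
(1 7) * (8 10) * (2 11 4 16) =(1 7)(2 11 4 16)(8 10) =[0, 7, 11, 3, 16, 5, 6, 1, 10, 9, 8, 4, 12, 13, 14, 15, 2]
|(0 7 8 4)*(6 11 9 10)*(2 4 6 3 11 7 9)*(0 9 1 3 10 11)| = |(0 1 3)(2 4 9 11)(6 7 8)| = 12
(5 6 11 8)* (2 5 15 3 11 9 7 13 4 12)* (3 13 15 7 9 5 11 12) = [0, 1, 11, 12, 3, 6, 5, 15, 7, 9, 10, 8, 2, 4, 14, 13] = (2 11 8 7 15 13 4 3 12)(5 6)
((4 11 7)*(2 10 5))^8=((2 10 5)(4 11 7))^8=(2 5 10)(4 7 11)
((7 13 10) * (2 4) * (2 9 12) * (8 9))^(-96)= ((2 4 8 9 12)(7 13 10))^(-96)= (13)(2 12 9 8 4)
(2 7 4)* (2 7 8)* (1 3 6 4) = (1 3 6 4 7)(2 8) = [0, 3, 8, 6, 7, 5, 4, 1, 2]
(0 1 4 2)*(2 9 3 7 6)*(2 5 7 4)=(0 1 2)(3 4 9)(5 7 6)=[1, 2, 0, 4, 9, 7, 5, 6, 8, 3]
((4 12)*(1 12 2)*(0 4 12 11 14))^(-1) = ((0 4 2 1 11 14))^(-1) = (0 14 11 1 2 4)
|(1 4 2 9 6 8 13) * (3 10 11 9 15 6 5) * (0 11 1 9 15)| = 13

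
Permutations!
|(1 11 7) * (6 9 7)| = 5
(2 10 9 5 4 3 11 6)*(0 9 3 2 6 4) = (0 9 5)(2 10 3 11 4) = [9, 1, 10, 11, 2, 0, 6, 7, 8, 5, 3, 4]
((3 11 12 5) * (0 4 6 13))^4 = (13)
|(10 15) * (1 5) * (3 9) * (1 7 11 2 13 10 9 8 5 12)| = 10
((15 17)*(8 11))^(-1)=(8 11)(15 17)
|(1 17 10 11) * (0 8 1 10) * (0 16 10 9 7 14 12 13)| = 12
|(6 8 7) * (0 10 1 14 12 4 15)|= |(0 10 1 14 12 4 15)(6 8 7)|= 21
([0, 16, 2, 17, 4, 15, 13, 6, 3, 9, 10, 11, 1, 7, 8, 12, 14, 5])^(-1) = [0, 12, 2, 8, 4, 17, 7, 13, 14, 9, 10, 11, 15, 6, 16, 5, 1, 3]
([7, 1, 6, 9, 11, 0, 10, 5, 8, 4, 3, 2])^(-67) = [5, 1, 3, 11, 6, 7, 9, 0, 8, 2, 4, 10]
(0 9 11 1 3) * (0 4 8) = (0 9 11 1 3 4 8) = [9, 3, 2, 4, 8, 5, 6, 7, 0, 11, 10, 1]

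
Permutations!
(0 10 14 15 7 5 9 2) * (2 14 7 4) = (0 10 7 5 9 14 15 4 2) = [10, 1, 0, 3, 2, 9, 6, 5, 8, 14, 7, 11, 12, 13, 15, 4]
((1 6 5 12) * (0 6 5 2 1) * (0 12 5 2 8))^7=(12)(0 6 8)(1 2)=((12)(0 6 8)(1 2))^7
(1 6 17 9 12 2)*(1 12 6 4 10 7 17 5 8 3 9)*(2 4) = [0, 2, 12, 9, 10, 8, 5, 17, 3, 6, 7, 11, 4, 13, 14, 15, 16, 1] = (1 2 12 4 10 7 17)(3 9 6 5 8)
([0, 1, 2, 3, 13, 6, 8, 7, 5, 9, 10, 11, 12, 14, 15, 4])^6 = (4 14)(13 15)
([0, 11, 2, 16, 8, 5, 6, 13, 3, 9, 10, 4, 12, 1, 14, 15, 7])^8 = (16)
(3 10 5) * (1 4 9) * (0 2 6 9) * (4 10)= (0 2 6 9 1 10 5 3 4)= [2, 10, 6, 4, 0, 3, 9, 7, 8, 1, 5]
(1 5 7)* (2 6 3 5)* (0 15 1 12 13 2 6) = (0 15 1 6 3 5 7 12 13 2) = [15, 6, 0, 5, 4, 7, 3, 12, 8, 9, 10, 11, 13, 2, 14, 1]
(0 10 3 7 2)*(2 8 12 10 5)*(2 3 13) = [5, 1, 0, 7, 4, 3, 6, 8, 12, 9, 13, 11, 10, 2] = (0 5 3 7 8 12 10 13 2)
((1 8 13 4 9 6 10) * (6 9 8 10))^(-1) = (1 10)(4 13 8)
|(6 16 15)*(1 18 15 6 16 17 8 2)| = 8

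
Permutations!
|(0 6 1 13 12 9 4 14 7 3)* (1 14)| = |(0 6 14 7 3)(1 13 12 9 4)| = 5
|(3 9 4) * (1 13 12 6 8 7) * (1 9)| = 9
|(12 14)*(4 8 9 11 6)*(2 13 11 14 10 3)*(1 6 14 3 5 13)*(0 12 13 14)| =7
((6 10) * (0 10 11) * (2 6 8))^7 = (0 10 8 2 6 11)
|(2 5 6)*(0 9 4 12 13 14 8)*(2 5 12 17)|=|(0 9 4 17 2 12 13 14 8)(5 6)|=18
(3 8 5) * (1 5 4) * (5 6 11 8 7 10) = [0, 6, 2, 7, 1, 3, 11, 10, 4, 9, 5, 8] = (1 6 11 8 4)(3 7 10 5)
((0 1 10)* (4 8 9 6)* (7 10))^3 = (0 10 7 1)(4 6 9 8)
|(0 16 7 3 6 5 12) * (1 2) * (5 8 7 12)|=12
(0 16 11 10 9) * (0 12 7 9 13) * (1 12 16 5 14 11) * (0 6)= (0 5 14 11 10 13 6)(1 12 7 9 16)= [5, 12, 2, 3, 4, 14, 0, 9, 8, 16, 13, 10, 7, 6, 11, 15, 1]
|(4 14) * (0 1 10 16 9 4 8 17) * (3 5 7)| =9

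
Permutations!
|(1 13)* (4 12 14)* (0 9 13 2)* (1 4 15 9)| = |(0 1 2)(4 12 14 15 9 13)| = 6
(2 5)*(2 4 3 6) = (2 5 4 3 6) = [0, 1, 5, 6, 3, 4, 2]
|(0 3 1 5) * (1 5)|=3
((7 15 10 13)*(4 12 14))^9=((4 12 14)(7 15 10 13))^9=(7 15 10 13)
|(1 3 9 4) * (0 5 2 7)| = |(0 5 2 7)(1 3 9 4)| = 4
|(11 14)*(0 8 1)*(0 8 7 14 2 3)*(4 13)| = 6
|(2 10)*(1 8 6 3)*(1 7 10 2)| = 6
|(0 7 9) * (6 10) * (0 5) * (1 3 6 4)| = |(0 7 9 5)(1 3 6 10 4)| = 20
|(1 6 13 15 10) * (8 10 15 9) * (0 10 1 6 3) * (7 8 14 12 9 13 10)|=30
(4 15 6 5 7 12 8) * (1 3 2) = (1 3 2)(4 15 6 5 7 12 8) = [0, 3, 1, 2, 15, 7, 5, 12, 4, 9, 10, 11, 8, 13, 14, 6]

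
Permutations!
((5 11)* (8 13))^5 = ((5 11)(8 13))^5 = (5 11)(8 13)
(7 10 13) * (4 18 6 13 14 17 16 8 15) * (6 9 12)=(4 18 9 12 6 13 7 10 14 17 16 8 15)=[0, 1, 2, 3, 18, 5, 13, 10, 15, 12, 14, 11, 6, 7, 17, 4, 8, 16, 9]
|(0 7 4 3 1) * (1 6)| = 6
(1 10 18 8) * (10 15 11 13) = [0, 15, 2, 3, 4, 5, 6, 7, 1, 9, 18, 13, 12, 10, 14, 11, 16, 17, 8] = (1 15 11 13 10 18 8)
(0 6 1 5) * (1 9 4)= (0 6 9 4 1 5)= [6, 5, 2, 3, 1, 0, 9, 7, 8, 4]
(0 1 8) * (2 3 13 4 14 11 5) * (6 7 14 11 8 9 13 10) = [1, 9, 3, 10, 11, 2, 7, 14, 0, 13, 6, 5, 12, 4, 8] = (0 1 9 13 4 11 5 2 3 10 6 7 14 8)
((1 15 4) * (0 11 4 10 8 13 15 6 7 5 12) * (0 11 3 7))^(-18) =((0 3 7 5 12 11 4 1 6)(8 13 15 10))^(-18) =(8 15)(10 13)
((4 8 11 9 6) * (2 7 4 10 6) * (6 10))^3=((2 7 4 8 11 9))^3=(2 8)(4 9)(7 11)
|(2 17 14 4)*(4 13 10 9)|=7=|(2 17 14 13 10 9 4)|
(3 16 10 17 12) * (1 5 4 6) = (1 5 4 6)(3 16 10 17 12) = [0, 5, 2, 16, 6, 4, 1, 7, 8, 9, 17, 11, 3, 13, 14, 15, 10, 12]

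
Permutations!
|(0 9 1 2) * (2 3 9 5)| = 3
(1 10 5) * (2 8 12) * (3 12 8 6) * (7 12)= (1 10 5)(2 6 3 7 12)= [0, 10, 6, 7, 4, 1, 3, 12, 8, 9, 5, 11, 2]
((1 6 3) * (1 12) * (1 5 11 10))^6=((1 6 3 12 5 11 10))^6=(1 10 11 5 12 3 6)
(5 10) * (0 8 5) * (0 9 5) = [8, 1, 2, 3, 4, 10, 6, 7, 0, 5, 9] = (0 8)(5 10 9)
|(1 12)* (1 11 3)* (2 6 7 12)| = 7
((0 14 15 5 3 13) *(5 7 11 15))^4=(0 13 3 5 14)(7 11 15)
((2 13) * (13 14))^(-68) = (2 14 13)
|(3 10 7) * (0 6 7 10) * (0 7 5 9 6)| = |(10)(3 7)(5 9 6)| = 6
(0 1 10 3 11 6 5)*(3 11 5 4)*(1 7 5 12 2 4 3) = (0 7 5)(1 10 11 6 3 12 2 4) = [7, 10, 4, 12, 1, 0, 3, 5, 8, 9, 11, 6, 2]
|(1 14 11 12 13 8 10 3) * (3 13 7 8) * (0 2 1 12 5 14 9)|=12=|(0 2 1 9)(3 12 7 8 10 13)(5 14 11)|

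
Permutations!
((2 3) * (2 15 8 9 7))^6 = ((2 3 15 8 9 7))^6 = (15)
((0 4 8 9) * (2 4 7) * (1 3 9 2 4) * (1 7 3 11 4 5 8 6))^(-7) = ((0 3 9)(1 11 4 6)(2 7 5 8))^(-7) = (0 9 3)(1 11 4 6)(2 7 5 8)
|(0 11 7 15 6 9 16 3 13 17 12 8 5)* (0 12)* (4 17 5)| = 14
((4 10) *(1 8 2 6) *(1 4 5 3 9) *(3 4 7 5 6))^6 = (1 8 2 3 9)(4 10 6 7 5)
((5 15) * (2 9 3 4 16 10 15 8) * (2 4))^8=((2 9 3)(4 16 10 15 5 8))^8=(2 3 9)(4 10 5)(8 16 15)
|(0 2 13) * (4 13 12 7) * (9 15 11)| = |(0 2 12 7 4 13)(9 15 11)| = 6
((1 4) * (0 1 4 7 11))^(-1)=((0 1 7 11))^(-1)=(0 11 7 1)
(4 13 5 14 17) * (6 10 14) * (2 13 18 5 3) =(2 13 3)(4 18 5 6 10 14 17) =[0, 1, 13, 2, 18, 6, 10, 7, 8, 9, 14, 11, 12, 3, 17, 15, 16, 4, 5]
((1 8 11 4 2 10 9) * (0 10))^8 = (11)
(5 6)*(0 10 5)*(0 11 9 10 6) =(0 6 11 9 10 5) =[6, 1, 2, 3, 4, 0, 11, 7, 8, 10, 5, 9]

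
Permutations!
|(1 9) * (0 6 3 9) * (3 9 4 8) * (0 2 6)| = 12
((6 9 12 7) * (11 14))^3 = ((6 9 12 7)(11 14))^3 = (6 7 12 9)(11 14)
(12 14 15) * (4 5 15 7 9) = [0, 1, 2, 3, 5, 15, 6, 9, 8, 4, 10, 11, 14, 13, 7, 12] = (4 5 15 12 14 7 9)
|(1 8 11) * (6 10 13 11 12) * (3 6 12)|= 7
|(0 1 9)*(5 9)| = |(0 1 5 9)| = 4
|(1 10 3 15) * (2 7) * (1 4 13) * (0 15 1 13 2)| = |(0 15 4 2 7)(1 10 3)| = 15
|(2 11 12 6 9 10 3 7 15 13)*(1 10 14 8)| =13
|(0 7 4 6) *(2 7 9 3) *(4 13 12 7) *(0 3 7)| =20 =|(0 9 7 13 12)(2 4 6 3)|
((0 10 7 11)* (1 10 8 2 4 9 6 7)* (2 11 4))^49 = ((0 8 11)(1 10)(4 9 6 7))^49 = (0 8 11)(1 10)(4 9 6 7)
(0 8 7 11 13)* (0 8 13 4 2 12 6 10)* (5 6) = (0 13 8 7 11 4 2 12 5 6 10) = [13, 1, 12, 3, 2, 6, 10, 11, 7, 9, 0, 4, 5, 8]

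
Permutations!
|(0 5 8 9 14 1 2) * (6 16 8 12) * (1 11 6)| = |(0 5 12 1 2)(6 16 8 9 14 11)| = 30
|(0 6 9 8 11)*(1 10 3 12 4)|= 5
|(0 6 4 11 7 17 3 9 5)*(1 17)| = 10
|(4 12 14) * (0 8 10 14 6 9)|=8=|(0 8 10 14 4 12 6 9)|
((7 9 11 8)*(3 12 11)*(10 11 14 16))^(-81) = ((3 12 14 16 10 11 8 7 9))^(-81) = (16)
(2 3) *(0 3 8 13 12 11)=(0 3 2 8 13 12 11)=[3, 1, 8, 2, 4, 5, 6, 7, 13, 9, 10, 0, 11, 12]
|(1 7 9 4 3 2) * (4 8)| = 7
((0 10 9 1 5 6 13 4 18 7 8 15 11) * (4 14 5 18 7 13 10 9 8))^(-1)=((0 9 1 18 13 14 5 6 10 8 15 11)(4 7))^(-1)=(0 11 15 8 10 6 5 14 13 18 1 9)(4 7)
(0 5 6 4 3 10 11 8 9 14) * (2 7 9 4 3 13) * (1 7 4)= (0 5 6 3 10 11 8 1 7 9 14)(2 4 13)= [5, 7, 4, 10, 13, 6, 3, 9, 1, 14, 11, 8, 12, 2, 0]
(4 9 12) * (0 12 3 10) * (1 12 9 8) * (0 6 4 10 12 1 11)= [9, 1, 2, 12, 8, 5, 4, 7, 11, 3, 6, 0, 10]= (0 9 3 12 10 6 4 8 11)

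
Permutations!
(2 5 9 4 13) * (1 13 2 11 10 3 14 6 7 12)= [0, 13, 5, 14, 2, 9, 7, 12, 8, 4, 3, 10, 1, 11, 6]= (1 13 11 10 3 14 6 7 12)(2 5 9 4)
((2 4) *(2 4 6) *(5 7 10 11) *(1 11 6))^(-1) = ((1 11 5 7 10 6 2))^(-1) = (1 2 6 10 7 5 11)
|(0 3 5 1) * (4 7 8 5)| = |(0 3 4 7 8 5 1)| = 7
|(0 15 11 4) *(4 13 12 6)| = |(0 15 11 13 12 6 4)| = 7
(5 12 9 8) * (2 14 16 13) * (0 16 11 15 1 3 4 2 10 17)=(0 16 13 10 17)(1 3 4 2 14 11 15)(5 12 9 8)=[16, 3, 14, 4, 2, 12, 6, 7, 5, 8, 17, 15, 9, 10, 11, 1, 13, 0]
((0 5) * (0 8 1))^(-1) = ((0 5 8 1))^(-1) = (0 1 8 5)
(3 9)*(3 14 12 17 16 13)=[0, 1, 2, 9, 4, 5, 6, 7, 8, 14, 10, 11, 17, 3, 12, 15, 13, 16]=(3 9 14 12 17 16 13)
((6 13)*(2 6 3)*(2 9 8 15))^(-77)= (15)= ((2 6 13 3 9 8 15))^(-77)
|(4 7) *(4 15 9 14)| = |(4 7 15 9 14)| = 5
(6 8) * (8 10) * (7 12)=(6 10 8)(7 12)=[0, 1, 2, 3, 4, 5, 10, 12, 6, 9, 8, 11, 7]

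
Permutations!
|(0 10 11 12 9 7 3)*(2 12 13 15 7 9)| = |(0 10 11 13 15 7 3)(2 12)| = 14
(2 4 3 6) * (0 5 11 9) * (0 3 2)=(0 5 11 9 3 6)(2 4)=[5, 1, 4, 6, 2, 11, 0, 7, 8, 3, 10, 9]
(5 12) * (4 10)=(4 10)(5 12)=[0, 1, 2, 3, 10, 12, 6, 7, 8, 9, 4, 11, 5]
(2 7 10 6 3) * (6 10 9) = [0, 1, 7, 2, 4, 5, 3, 9, 8, 6, 10] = (10)(2 7 9 6 3)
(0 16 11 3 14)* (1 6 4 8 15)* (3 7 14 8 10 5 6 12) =(0 16 11 7 14)(1 12 3 8 15)(4 10 5 6) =[16, 12, 2, 8, 10, 6, 4, 14, 15, 9, 5, 7, 3, 13, 0, 1, 11]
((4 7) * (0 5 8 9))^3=(0 9 8 5)(4 7)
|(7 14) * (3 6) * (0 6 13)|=|(0 6 3 13)(7 14)|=4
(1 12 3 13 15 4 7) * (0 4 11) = (0 4 7 1 12 3 13 15 11) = [4, 12, 2, 13, 7, 5, 6, 1, 8, 9, 10, 0, 3, 15, 14, 11]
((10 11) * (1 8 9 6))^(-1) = ((1 8 9 6)(10 11))^(-1) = (1 6 9 8)(10 11)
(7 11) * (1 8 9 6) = (1 8 9 6)(7 11) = [0, 8, 2, 3, 4, 5, 1, 11, 9, 6, 10, 7]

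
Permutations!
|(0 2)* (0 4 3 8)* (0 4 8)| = |(0 2 8 4 3)| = 5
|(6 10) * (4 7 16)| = 6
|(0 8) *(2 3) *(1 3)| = |(0 8)(1 3 2)| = 6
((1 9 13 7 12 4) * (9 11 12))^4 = (7 9 13)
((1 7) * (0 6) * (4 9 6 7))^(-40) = (0 1 9)(4 6 7)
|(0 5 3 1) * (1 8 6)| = 6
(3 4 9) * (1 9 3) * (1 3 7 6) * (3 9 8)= (9)(1 8 3 4 7 6)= [0, 8, 2, 4, 7, 5, 1, 6, 3, 9]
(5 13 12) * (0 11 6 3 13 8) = (0 11 6 3 13 12 5 8) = [11, 1, 2, 13, 4, 8, 3, 7, 0, 9, 10, 6, 5, 12]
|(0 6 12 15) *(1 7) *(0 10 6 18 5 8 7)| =|(0 18 5 8 7 1)(6 12 15 10)| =12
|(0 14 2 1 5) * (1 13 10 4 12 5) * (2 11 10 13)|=7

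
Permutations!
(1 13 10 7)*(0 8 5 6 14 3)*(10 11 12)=[8, 13, 2, 0, 4, 6, 14, 1, 5, 9, 7, 12, 10, 11, 3]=(0 8 5 6 14 3)(1 13 11 12 10 7)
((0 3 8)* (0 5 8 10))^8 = (0 10 3) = ((0 3 10)(5 8))^8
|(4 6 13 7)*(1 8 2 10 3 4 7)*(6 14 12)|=|(1 8 2 10 3 4 14 12 6 13)|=10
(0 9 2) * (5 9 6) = (0 6 5 9 2) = [6, 1, 0, 3, 4, 9, 5, 7, 8, 2]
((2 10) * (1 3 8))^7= (1 3 8)(2 10)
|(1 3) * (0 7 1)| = 4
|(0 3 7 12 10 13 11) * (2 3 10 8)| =20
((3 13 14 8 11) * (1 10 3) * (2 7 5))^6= ((1 10 3 13 14 8 11)(2 7 5))^6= (1 11 8 14 13 3 10)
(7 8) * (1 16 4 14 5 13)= (1 16 4 14 5 13)(7 8)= [0, 16, 2, 3, 14, 13, 6, 8, 7, 9, 10, 11, 12, 1, 5, 15, 4]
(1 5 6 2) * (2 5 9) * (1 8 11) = (1 9 2 8 11)(5 6) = [0, 9, 8, 3, 4, 6, 5, 7, 11, 2, 10, 1]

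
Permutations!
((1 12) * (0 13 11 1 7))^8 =((0 13 11 1 12 7))^8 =(0 11 12)(1 7 13)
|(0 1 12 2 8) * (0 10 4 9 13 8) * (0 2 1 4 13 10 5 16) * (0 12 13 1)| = |(0 4 9 10 1 13 8 5 16 12)| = 10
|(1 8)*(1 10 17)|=4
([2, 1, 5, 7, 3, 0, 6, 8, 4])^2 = (0 5 2)(3 8)(4 7)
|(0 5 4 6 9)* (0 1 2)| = 7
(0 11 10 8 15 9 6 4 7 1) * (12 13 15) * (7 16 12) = [11, 0, 2, 3, 16, 5, 4, 1, 7, 6, 8, 10, 13, 15, 14, 9, 12] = (0 11 10 8 7 1)(4 16 12 13 15 9 6)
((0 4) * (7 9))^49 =((0 4)(7 9))^49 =(0 4)(7 9)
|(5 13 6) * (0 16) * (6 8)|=4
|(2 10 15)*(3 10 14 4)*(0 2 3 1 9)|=|(0 2 14 4 1 9)(3 10 15)|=6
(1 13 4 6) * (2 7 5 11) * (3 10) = [0, 13, 7, 10, 6, 11, 1, 5, 8, 9, 3, 2, 12, 4] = (1 13 4 6)(2 7 5 11)(3 10)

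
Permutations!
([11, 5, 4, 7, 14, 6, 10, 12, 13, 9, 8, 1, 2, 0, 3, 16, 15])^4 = (16)(0 6)(1 8)(2 7 14)(3 4 12)(5 13)(10 11)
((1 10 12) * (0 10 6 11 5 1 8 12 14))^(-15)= ((0 10 14)(1 6 11 5)(8 12))^(-15)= (14)(1 6 11 5)(8 12)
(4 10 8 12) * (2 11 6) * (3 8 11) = (2 3 8 12 4 10 11 6) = [0, 1, 3, 8, 10, 5, 2, 7, 12, 9, 11, 6, 4]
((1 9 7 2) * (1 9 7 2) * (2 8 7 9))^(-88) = ((1 9 8 7))^(-88) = (9)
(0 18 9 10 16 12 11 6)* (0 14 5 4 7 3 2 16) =[18, 1, 16, 2, 7, 4, 14, 3, 8, 10, 0, 6, 11, 13, 5, 15, 12, 17, 9] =(0 18 9 10)(2 16 12 11 6 14 5 4 7 3)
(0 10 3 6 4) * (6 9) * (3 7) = [10, 1, 2, 9, 0, 5, 4, 3, 8, 6, 7] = (0 10 7 3 9 6 4)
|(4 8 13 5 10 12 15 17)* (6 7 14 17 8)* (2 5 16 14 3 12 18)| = 44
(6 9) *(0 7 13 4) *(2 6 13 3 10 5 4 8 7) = (0 2 6 9 13 8 7 3 10 5 4) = [2, 1, 6, 10, 0, 4, 9, 3, 7, 13, 5, 11, 12, 8]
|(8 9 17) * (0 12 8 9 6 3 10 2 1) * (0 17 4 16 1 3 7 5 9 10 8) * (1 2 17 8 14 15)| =|(0 12)(1 8 6 7 5 9 4 16 2 3 14 15)(10 17)| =12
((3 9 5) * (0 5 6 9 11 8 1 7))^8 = ((0 5 3 11 8 1 7)(6 9))^8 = (0 5 3 11 8 1 7)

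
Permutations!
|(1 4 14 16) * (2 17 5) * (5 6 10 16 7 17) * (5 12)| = |(1 4 14 7 17 6 10 16)(2 12 5)| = 24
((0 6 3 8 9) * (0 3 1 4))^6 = (9)(0 1)(4 6)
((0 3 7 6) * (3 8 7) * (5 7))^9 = ((0 8 5 7 6))^9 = (0 6 7 5 8)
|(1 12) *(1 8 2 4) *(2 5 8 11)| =|(1 12 11 2 4)(5 8)| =10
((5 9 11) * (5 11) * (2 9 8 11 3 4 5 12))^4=((2 9 12)(3 4 5 8 11))^4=(2 9 12)(3 11 8 5 4)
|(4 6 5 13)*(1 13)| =5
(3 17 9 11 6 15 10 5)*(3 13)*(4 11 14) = (3 17 9 14 4 11 6 15 10 5 13) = [0, 1, 2, 17, 11, 13, 15, 7, 8, 14, 5, 6, 12, 3, 4, 10, 16, 9]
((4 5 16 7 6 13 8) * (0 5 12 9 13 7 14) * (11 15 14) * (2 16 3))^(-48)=(16)(4 9 8 12 13)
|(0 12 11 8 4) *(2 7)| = |(0 12 11 8 4)(2 7)| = 10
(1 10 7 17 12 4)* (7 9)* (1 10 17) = (1 17 12 4 10 9 7) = [0, 17, 2, 3, 10, 5, 6, 1, 8, 7, 9, 11, 4, 13, 14, 15, 16, 12]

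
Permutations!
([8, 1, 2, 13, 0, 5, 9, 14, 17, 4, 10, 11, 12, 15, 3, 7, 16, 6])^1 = [8, 1, 2, 13, 0, 5, 9, 14, 17, 4, 10, 11, 12, 15, 3, 7, 16, 6]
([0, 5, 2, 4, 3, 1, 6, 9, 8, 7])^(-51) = [0, 5, 2, 4, 3, 1, 6, 9, 8, 7]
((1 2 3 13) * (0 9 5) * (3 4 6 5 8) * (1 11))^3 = ((0 9 8 3 13 11 1 2 4 6 5))^3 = (0 3 1 6 9 13 2 5 8 11 4)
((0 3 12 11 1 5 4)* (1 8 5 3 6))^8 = (0 4 5 8 11 12 3 1 6)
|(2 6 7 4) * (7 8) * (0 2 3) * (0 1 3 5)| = 14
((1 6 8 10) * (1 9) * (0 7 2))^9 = (1 9 10 8 6)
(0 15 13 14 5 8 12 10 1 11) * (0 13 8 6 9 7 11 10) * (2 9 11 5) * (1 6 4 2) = (0 15 8 12)(1 10 6 11 13 14)(2 9 7 5 4) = [15, 10, 9, 3, 2, 4, 11, 5, 12, 7, 6, 13, 0, 14, 1, 8]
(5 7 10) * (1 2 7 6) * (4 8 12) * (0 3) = [3, 2, 7, 0, 8, 6, 1, 10, 12, 9, 5, 11, 4] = (0 3)(1 2 7 10 5 6)(4 8 12)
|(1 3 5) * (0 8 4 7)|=12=|(0 8 4 7)(1 3 5)|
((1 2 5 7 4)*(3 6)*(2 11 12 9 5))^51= ((1 11 12 9 5 7 4)(3 6))^51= (1 12 5 4 11 9 7)(3 6)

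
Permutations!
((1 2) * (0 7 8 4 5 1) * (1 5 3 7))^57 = ((0 1 2)(3 7 8 4))^57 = (3 7 8 4)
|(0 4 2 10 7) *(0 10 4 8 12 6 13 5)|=6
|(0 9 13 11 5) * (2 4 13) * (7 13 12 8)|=10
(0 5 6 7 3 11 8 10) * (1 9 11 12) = (0 5 6 7 3 12 1 9 11 8 10) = [5, 9, 2, 12, 4, 6, 7, 3, 10, 11, 0, 8, 1]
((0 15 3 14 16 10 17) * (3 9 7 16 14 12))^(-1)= (0 17 10 16 7 9 15)(3 12)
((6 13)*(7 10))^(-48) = ((6 13)(7 10))^(-48) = (13)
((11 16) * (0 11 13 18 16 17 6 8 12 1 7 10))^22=((0 11 17 6 8 12 1 7 10)(13 18 16))^22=(0 8 10 6 7 17 1 11 12)(13 18 16)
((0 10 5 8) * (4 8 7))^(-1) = (0 8 4 7 5 10)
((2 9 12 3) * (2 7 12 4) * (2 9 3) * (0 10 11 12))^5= (0 3 12 10 7 2 11)(4 9)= ((0 10 11 12 2 3 7)(4 9))^5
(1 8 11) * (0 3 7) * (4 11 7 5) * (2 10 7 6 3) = (0 2 10 7)(1 8 6 3 5 4 11) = [2, 8, 10, 5, 11, 4, 3, 0, 6, 9, 7, 1]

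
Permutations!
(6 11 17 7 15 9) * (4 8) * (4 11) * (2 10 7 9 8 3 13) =(2 10 7 15 8 11 17 9 6 4 3 13) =[0, 1, 10, 13, 3, 5, 4, 15, 11, 6, 7, 17, 12, 2, 14, 8, 16, 9]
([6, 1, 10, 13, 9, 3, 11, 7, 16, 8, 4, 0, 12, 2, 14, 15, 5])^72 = (16)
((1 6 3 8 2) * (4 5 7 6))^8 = ((1 4 5 7 6 3 8 2))^8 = (8)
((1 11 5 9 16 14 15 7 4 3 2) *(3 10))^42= (1 15)(2 14)(3 16)(4 5)(7 11)(9 10)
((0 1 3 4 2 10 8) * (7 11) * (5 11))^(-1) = (0 8 10 2 4 3 1)(5 7 11)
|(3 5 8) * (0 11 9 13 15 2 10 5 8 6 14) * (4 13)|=|(0 11 9 4 13 15 2 10 5 6 14)(3 8)|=22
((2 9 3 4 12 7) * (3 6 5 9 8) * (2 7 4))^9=(4 12)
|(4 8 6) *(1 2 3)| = 3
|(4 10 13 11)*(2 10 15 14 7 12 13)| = |(2 10)(4 15 14 7 12 13 11)| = 14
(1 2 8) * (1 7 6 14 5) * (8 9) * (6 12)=(1 2 9 8 7 12 6 14 5)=[0, 2, 9, 3, 4, 1, 14, 12, 7, 8, 10, 11, 6, 13, 5]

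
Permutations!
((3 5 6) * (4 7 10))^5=((3 5 6)(4 7 10))^5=(3 6 5)(4 10 7)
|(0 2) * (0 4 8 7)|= |(0 2 4 8 7)|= 5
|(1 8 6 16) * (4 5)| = |(1 8 6 16)(4 5)| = 4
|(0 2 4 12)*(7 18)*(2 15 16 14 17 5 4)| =8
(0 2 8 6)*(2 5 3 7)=(0 5 3 7 2 8 6)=[5, 1, 8, 7, 4, 3, 0, 2, 6]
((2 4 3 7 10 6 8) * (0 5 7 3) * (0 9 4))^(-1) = (0 2 8 6 10 7 5)(4 9)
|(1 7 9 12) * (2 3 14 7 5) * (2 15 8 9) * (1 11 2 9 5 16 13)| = 21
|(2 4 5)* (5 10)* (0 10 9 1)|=|(0 10 5 2 4 9 1)|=7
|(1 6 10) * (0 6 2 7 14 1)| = |(0 6 10)(1 2 7 14)| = 12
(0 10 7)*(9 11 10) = (0 9 11 10 7) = [9, 1, 2, 3, 4, 5, 6, 0, 8, 11, 7, 10]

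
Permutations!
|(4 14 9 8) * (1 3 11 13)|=4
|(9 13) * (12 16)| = 2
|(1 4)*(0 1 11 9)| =5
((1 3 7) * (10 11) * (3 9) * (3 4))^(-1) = (1 7 3 4 9)(10 11)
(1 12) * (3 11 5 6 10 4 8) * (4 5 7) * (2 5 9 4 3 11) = (1 12)(2 5 6 10 9 4 8 11 7 3) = [0, 12, 5, 2, 8, 6, 10, 3, 11, 4, 9, 7, 1]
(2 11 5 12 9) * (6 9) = (2 11 5 12 6 9) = [0, 1, 11, 3, 4, 12, 9, 7, 8, 2, 10, 5, 6]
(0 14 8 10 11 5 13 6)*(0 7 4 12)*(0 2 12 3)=(0 14 8 10 11 5 13 6 7 4 3)(2 12)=[14, 1, 12, 0, 3, 13, 7, 4, 10, 9, 11, 5, 2, 6, 8]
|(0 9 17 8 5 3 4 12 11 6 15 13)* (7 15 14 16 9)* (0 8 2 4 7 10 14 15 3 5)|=14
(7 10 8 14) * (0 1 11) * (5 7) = (0 1 11)(5 7 10 8 14) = [1, 11, 2, 3, 4, 7, 6, 10, 14, 9, 8, 0, 12, 13, 5]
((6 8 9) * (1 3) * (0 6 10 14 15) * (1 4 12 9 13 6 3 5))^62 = ((0 3 4 12 9 10 14 15)(1 5)(6 8 13))^62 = (0 14 9 4)(3 15 10 12)(6 13 8)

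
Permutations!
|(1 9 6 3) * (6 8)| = 5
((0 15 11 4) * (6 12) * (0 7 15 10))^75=((0 10)(4 7 15 11)(6 12))^75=(0 10)(4 11 15 7)(6 12)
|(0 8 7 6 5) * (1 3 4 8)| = 8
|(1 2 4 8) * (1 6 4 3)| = 3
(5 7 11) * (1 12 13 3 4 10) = (1 12 13 3 4 10)(5 7 11) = [0, 12, 2, 4, 10, 7, 6, 11, 8, 9, 1, 5, 13, 3]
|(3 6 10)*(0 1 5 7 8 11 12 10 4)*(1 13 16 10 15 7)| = |(0 13 16 10 3 6 4)(1 5)(7 8 11 12 15)| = 70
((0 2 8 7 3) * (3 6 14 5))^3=(0 7 5 2 6 3 8 14)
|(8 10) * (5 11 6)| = 6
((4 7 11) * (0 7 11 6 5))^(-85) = ((0 7 6 5)(4 11))^(-85) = (0 5 6 7)(4 11)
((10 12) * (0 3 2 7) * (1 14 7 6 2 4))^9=(0 1)(2 6)(3 14)(4 7)(10 12)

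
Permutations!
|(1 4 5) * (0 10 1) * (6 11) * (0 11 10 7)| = |(0 7)(1 4 5 11 6 10)| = 6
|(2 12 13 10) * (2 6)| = |(2 12 13 10 6)| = 5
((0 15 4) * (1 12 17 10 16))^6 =(1 12 17 10 16)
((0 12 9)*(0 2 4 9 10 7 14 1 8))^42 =(14)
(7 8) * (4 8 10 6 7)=(4 8)(6 7 10)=[0, 1, 2, 3, 8, 5, 7, 10, 4, 9, 6]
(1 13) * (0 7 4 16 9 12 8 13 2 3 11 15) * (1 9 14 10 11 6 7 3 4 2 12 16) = (0 3 6 7 2 4 1 12 8 13 9 16 14 10 11 15) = [3, 12, 4, 6, 1, 5, 7, 2, 13, 16, 11, 15, 8, 9, 10, 0, 14]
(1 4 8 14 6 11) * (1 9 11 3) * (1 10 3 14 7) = (1 4 8 7)(3 10)(6 14)(9 11) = [0, 4, 2, 10, 8, 5, 14, 1, 7, 11, 3, 9, 12, 13, 6]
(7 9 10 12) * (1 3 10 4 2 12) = [0, 3, 12, 10, 2, 5, 6, 9, 8, 4, 1, 11, 7] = (1 3 10)(2 12 7 9 4)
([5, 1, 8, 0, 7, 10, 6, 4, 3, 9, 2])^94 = (0 8 10)(2 5 3)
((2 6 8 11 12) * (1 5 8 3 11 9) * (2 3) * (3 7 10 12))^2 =((1 5 8 9)(2 6)(3 11)(7 10 12))^2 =(1 8)(5 9)(7 12 10)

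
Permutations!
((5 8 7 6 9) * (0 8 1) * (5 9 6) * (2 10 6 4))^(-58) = (0 7 1 8 5)(2 6)(4 10)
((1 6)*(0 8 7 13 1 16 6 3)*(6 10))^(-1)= (0 3 1 13 7 8)(6 10 16)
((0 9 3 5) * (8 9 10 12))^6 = (0 5 3 9 8 12 10)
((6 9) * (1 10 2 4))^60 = (10) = ((1 10 2 4)(6 9))^60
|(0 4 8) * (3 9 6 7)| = 12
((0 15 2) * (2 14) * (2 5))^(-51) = (0 2 5 14 15)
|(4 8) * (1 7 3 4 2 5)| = 7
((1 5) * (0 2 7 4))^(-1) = (0 4 7 2)(1 5)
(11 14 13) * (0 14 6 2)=(0 14 13 11 6 2)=[14, 1, 0, 3, 4, 5, 2, 7, 8, 9, 10, 6, 12, 11, 13]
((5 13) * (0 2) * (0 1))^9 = (5 13)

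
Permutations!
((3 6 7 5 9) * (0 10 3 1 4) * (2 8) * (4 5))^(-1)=((0 10 3 6 7 4)(1 5 9)(2 8))^(-1)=(0 4 7 6 3 10)(1 9 5)(2 8)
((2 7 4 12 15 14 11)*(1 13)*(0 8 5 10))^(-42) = (15)(0 5)(8 10)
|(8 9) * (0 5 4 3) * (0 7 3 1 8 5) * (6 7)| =|(1 8 9 5 4)(3 6 7)| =15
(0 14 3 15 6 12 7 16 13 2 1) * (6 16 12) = [14, 0, 1, 15, 4, 5, 6, 12, 8, 9, 10, 11, 7, 2, 3, 16, 13] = (0 14 3 15 16 13 2 1)(7 12)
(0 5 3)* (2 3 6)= (0 5 6 2 3)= [5, 1, 3, 0, 4, 6, 2]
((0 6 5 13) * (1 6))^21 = ((0 1 6 5 13))^21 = (0 1 6 5 13)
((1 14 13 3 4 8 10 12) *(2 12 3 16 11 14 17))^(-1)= (1 12 2 17)(3 10 8 4)(11 16 13 14)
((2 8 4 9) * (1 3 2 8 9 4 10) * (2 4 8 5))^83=((1 3 4 8 10)(2 9 5))^83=(1 8 3 10 4)(2 5 9)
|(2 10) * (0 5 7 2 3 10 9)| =10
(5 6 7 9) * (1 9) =(1 9 5 6 7) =[0, 9, 2, 3, 4, 6, 7, 1, 8, 5]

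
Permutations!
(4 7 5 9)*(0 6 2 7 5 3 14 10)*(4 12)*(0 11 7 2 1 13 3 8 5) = (0 6 1 13 3 14 10 11 7 8 5 9 12 4) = [6, 13, 2, 14, 0, 9, 1, 8, 5, 12, 11, 7, 4, 3, 10]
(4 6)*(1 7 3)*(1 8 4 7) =(3 8 4 6 7) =[0, 1, 2, 8, 6, 5, 7, 3, 4]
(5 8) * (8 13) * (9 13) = (5 9 13 8) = [0, 1, 2, 3, 4, 9, 6, 7, 5, 13, 10, 11, 12, 8]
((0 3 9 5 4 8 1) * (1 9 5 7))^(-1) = ((0 3 5 4 8 9 7 1))^(-1) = (0 1 7 9 8 4 5 3)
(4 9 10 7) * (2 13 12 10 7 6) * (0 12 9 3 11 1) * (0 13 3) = (0 12 10 6 2 3 11 1 13 9 7 4) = [12, 13, 3, 11, 0, 5, 2, 4, 8, 7, 6, 1, 10, 9]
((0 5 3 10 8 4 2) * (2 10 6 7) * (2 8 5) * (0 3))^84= ((0 2 3 6 7 8 4 10 5))^84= (0 6 4)(2 7 10)(3 8 5)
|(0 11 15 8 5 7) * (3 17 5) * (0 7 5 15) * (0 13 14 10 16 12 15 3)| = |(0 11 13 14 10 16 12 15 8)(3 17)| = 18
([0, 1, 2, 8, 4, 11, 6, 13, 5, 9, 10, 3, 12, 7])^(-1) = [0, 1, 2, 11, 4, 8, 6, 13, 3, 9, 10, 5, 12, 7]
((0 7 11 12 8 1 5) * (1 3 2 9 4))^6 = ((0 7 11 12 8 3 2 9 4 1 5))^6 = (0 2 7 9 11 4 12 1 8 5 3)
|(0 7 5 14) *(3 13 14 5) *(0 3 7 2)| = 6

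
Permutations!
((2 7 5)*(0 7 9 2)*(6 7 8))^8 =(9)(0 7 8 5 6) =((0 8 6 7 5)(2 9))^8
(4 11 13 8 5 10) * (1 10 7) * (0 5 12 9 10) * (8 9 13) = [5, 0, 2, 3, 11, 7, 6, 1, 12, 10, 4, 8, 13, 9] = (0 5 7 1)(4 11 8 12 13 9 10)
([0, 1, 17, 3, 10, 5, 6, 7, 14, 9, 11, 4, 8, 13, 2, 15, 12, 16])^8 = (2 16 8)(4 11 10)(12 14 17)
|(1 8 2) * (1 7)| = |(1 8 2 7)| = 4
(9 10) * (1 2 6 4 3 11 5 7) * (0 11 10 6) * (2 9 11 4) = [4, 9, 0, 10, 3, 7, 2, 1, 8, 6, 11, 5] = (0 4 3 10 11 5 7 1 9 6 2)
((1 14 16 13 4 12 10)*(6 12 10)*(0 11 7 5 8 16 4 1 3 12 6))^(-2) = ((0 11 7 5 8 16 13 1 14 4 10 3 12))^(-2) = (0 3 4 1 16 5 11 12 10 14 13 8 7)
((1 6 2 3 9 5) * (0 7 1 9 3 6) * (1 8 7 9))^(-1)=((0 9 5 1)(2 6)(7 8))^(-1)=(0 1 5 9)(2 6)(7 8)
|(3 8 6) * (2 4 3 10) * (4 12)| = |(2 12 4 3 8 6 10)| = 7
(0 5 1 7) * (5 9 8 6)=(0 9 8 6 5 1 7)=[9, 7, 2, 3, 4, 1, 5, 0, 6, 8]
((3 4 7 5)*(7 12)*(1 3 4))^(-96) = (12)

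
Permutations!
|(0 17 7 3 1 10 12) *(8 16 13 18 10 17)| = |(0 8 16 13 18 10 12)(1 17 7 3)| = 28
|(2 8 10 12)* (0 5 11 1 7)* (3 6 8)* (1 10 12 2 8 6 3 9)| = 8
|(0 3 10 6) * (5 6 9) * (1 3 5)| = |(0 5 6)(1 3 10 9)| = 12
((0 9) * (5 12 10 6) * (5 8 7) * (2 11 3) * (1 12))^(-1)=(0 9)(1 5 7 8 6 10 12)(2 3 11)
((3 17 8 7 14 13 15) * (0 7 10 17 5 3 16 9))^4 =((0 7 14 13 15 16 9)(3 5)(8 10 17))^4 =(0 15 7 16 14 9 13)(8 10 17)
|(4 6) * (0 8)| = |(0 8)(4 6)| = 2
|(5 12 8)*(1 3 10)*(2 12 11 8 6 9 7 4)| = 6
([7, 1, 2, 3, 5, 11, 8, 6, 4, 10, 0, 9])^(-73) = (0 10 9 11 5 4 8 6 7)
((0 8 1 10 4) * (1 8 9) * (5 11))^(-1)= ((0 9 1 10 4)(5 11))^(-1)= (0 4 10 1 9)(5 11)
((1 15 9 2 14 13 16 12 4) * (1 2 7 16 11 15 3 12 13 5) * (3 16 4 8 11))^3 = ((1 16 13 3 12 8 11 15 9 7 4 2 14 5))^3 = (1 3 11 7 14 16 12 15 4 5 13 8 9 2)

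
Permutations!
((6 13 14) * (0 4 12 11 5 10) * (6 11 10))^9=(0 4 12 10)(5 11 14 13 6)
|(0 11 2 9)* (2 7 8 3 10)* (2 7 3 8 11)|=12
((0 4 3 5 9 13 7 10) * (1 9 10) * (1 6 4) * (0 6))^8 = (0 13 1 7 9)(3 6 5 4 10)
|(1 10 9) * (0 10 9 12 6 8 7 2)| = |(0 10 12 6 8 7 2)(1 9)| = 14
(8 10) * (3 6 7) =(3 6 7)(8 10) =[0, 1, 2, 6, 4, 5, 7, 3, 10, 9, 8]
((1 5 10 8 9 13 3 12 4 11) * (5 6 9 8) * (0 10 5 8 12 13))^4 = (13)(0 4 9 12 6 8 1 10 11)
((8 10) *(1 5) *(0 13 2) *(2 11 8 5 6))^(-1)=((0 13 11 8 10 5 1 6 2))^(-1)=(0 2 6 1 5 10 8 11 13)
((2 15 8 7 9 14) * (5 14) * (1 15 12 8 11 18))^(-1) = (1 18 11 15)(2 14 5 9 7 8 12)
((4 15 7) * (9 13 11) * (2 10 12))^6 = (15)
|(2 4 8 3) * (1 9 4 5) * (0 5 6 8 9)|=12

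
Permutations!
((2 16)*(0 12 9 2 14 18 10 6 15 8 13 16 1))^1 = (0 12 9 2 1)(6 15 8 13 16 14 18 10)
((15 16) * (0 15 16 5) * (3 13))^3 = (16)(3 13)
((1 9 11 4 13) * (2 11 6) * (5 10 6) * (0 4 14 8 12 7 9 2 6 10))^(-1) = (0 5 9 7 12 8 14 11 2 1 13 4) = ((0 4 13 1 2 11 14 8 12 7 9 5))^(-1)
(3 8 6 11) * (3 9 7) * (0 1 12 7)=(0 1 12 7 3 8 6 11 9)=[1, 12, 2, 8, 4, 5, 11, 3, 6, 0, 10, 9, 7]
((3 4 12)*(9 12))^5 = (3 4 9 12)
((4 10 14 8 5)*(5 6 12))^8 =(4 10 14 8 6 12 5)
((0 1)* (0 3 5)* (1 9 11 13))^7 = ((0 9 11 13 1 3 5))^7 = (13)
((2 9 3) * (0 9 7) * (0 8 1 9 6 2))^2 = ((0 6 2 7 8 1 9 3))^2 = (0 2 8 9)(1 3 6 7)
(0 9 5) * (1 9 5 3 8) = (0 5)(1 9 3 8) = [5, 9, 2, 8, 4, 0, 6, 7, 1, 3]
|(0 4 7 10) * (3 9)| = |(0 4 7 10)(3 9)| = 4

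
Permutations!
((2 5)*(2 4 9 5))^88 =((4 9 5))^88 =(4 9 5)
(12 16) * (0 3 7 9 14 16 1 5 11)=[3, 5, 2, 7, 4, 11, 6, 9, 8, 14, 10, 0, 1, 13, 16, 15, 12]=(0 3 7 9 14 16 12 1 5 11)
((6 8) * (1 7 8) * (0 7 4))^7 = (0 7 8 6 1 4)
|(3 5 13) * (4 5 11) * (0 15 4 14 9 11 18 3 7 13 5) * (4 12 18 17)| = |(0 15 12 18 3 17 4)(7 13)(9 11 14)| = 42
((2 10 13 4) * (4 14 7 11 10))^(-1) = ((2 4)(7 11 10 13 14))^(-1) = (2 4)(7 14 13 10 11)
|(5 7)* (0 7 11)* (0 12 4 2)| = |(0 7 5 11 12 4 2)| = 7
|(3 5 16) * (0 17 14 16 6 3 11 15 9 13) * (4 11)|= 9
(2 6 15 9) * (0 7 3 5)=(0 7 3 5)(2 6 15 9)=[7, 1, 6, 5, 4, 0, 15, 3, 8, 2, 10, 11, 12, 13, 14, 9]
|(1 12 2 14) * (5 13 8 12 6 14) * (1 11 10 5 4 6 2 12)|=10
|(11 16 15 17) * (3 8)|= 4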